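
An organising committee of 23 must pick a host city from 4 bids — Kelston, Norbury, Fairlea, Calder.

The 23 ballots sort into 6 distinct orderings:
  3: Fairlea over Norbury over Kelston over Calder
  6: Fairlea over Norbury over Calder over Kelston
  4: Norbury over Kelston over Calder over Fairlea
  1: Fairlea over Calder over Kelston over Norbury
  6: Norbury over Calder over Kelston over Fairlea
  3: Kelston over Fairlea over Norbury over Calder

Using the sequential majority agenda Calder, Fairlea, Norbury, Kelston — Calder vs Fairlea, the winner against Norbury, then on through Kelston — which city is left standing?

Kelston

Round 1: Calder vs Fairlea — 10–13, Fairlea advances.
Round 2: Fairlea vs Norbury — 13–10, Fairlea advances.
Round 3: Fairlea vs Kelston — 10–13, Kelston advances.
Kelston survives the agenda.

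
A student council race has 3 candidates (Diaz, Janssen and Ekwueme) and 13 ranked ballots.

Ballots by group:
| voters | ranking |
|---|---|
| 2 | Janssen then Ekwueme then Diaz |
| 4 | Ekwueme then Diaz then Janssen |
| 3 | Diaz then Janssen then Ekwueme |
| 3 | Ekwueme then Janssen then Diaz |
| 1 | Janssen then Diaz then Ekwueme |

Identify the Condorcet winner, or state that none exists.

Head-to-head results (13 voters):
Diaz vs Janssen: Diaz preferred on 4+3 = 7 ballots; Diaz wins 7–6.
Diaz vs Ekwueme: Ekwueme, 9–4.
Janssen vs Ekwueme: Ekwueme, 7–6.
Ekwueme wins every pairwise contest, so Ekwueme is the Condorcet winner.

Ekwueme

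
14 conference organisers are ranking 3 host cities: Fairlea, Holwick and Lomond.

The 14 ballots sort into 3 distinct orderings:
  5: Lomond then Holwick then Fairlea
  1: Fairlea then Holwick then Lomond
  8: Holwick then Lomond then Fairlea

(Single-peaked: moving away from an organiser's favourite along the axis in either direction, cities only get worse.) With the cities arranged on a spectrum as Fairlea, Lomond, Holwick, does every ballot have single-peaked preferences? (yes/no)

no

Axis positions: Fairlea=1, Lomond=2, Holwick=3.
Group 1 (peak Lomond at position 2): ranking walks positions 2-3-1, expanding outward from the peak — single-peaked.
Group 2: ranking walks positions 1-3-2; Holwick is ranked above Lomond even though Lomond lies between Holwick and the peak Fairlea on the axis — preferences dip and rise again. Not single-peaked.
Group 3 (peak Holwick at position 3): ranking walks positions 3-2-1, expanding outward from the peak — single-peaked.
Group 2 violates single-peakedness, so the profile is not single-peaked on this axis.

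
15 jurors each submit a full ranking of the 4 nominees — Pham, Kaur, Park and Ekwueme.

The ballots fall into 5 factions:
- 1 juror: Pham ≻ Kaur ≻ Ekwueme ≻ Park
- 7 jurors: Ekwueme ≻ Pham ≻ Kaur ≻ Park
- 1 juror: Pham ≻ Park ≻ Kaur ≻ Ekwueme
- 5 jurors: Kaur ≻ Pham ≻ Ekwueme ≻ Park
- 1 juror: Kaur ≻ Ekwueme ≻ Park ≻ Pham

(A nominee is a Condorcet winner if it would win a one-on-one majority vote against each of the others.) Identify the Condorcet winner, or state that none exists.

none

Head-to-head results (15 jurors):
Pham vs Kaur: 1+7+1 = 9 for Pham, 6 for Kaur — Pham by 9–6.
Pham vs Park: 14 to 1, Pham.
Pham vs Ekwueme: 7 to 8, Ekwueme.
Kaur vs Park: Kaur preferred on 1+7+5+1 = 14 ballots; Kaur wins 14–1.
Kaur–Ekwueme: Kaur 8–7.
Park vs Ekwueme: Ekwueme wins 14–1.
No nominee is unbeaten: Pham loses to Ekwueme; Kaur loses to Pham; Park loses to Pham; Ekwueme loses to Kaur. In particular Pham → Kaur → Ekwueme → Pham is a majority cycle — no Condorcet winner exists.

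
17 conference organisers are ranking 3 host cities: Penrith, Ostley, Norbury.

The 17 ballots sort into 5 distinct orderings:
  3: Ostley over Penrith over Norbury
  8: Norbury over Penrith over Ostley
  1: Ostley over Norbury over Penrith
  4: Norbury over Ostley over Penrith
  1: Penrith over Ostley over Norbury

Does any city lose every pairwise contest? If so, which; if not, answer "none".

Head-to-head results (17 organisers):
Penrith vs Ostley: Penrith preferred on 8+1 = 9 ballots; Penrith wins 9–8.
Penrith vs Norbury: Penrith is ranked higher on 3+1 = 4 ballots, Norbury on 13. Norbury wins 13–4.
Ostley vs Norbury: Norbury wins 12–5.
Ostley is beaten in every head-to-head and is the Condorcet loser.

Ostley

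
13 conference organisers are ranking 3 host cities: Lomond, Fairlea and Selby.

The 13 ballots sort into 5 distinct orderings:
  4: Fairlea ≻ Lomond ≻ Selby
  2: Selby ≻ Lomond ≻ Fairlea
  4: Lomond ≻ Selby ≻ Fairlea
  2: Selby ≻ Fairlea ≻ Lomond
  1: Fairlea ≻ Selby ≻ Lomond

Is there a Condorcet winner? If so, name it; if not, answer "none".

none

Check each pair by majority over 13 ballots:
Lomond vs Fairlea: Fairlea wins 7–6.
Lomond vs Selby: Lomond wins 8–5.
Fairlea–Selby: Selby 8–5.
No city is unbeaten: Lomond loses to Fairlea; Fairlea loses to Selby; Selby loses to Lomond. In particular Lomond > Selby > Fairlea > Lomond is a majority cycle — no Condorcet winner exists.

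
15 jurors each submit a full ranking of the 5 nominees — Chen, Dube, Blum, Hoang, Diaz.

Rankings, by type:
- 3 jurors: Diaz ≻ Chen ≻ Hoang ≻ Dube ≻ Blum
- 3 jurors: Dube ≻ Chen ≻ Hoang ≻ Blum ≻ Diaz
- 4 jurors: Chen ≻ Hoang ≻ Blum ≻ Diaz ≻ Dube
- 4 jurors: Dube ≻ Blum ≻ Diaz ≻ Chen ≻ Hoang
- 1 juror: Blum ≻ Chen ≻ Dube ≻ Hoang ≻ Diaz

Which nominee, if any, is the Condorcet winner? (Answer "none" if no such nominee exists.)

Check each pair by majority over 15 ballots:
Chen vs Dube: Chen is ranked higher on 3+4+1 = 8 ballots, Dube on 7. Chen wins 8–7.
Chen vs Blum: Chen preferred on 3+3+4 = 10 ballots; Chen wins 10–5.
Chen vs Hoang: 15 to 0, Chen.
Chen vs Diaz: Chen preferred on 3+4+1 = 8 ballots; Chen wins 8–7.
Dube vs Blum: 3+3+4 = 10 for Dube, 5 for Blum — Dube by 10–5.
Dube vs Hoang: 8 to 7, Dube.
Dube vs Diaz: Dube is ranked higher on 3+4+1 = 8 ballots, Diaz on 7. Dube wins 8–7.
Blum vs Hoang: 4+1 = 5 for Blum, 10 for Hoang — Hoang by 10–5.
Blum vs Diaz: Blum preferred on 3+4+4+1 = 12 ballots; Blum wins 12–3.
Hoang vs Diaz: 8 to 7, Hoang.
Chen wins every pairwise contest, so Chen is the Condorcet winner.

Chen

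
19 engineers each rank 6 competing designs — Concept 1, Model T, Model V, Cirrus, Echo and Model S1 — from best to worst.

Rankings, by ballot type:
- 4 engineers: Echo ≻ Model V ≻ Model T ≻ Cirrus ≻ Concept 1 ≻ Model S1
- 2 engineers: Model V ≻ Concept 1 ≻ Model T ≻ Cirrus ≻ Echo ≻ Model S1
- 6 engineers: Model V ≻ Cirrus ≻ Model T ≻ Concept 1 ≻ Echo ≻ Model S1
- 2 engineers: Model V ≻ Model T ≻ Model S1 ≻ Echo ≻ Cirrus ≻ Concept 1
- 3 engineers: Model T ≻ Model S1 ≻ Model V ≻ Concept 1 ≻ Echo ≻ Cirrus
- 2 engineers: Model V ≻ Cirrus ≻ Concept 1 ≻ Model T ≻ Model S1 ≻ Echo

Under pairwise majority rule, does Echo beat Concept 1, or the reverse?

Concept 1

Ballots ranking Echo above Concept 1: 4 + 2 = 6.
Ballots ranking Concept 1 above Echo: 19 − 6 = 13.
Concept 1 wins the head-to-head 13–6.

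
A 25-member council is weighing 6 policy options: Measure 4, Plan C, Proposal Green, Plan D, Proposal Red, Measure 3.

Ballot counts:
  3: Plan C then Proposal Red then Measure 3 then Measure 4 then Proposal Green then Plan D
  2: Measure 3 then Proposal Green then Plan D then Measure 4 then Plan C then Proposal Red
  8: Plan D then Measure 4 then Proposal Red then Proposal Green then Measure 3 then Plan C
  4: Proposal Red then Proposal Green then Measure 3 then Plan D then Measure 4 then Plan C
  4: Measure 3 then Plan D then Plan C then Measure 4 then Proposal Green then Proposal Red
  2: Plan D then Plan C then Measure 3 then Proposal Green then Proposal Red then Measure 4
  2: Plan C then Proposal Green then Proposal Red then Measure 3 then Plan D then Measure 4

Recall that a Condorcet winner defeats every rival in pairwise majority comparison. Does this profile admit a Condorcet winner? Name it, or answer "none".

none

Head-to-head results (25 council members):
Measure 4 vs Plan C: Measure 4, 14–11.
Measure 4 vs Proposal Green: Measure 4, 15–10.
Measure 4 vs Plan D: 3 for Measure 4, 22 for Plan D — Plan D by 22–3.
Measure 4 vs Proposal Red: Measure 4 wins 14–11.
Measure 4–Measure 3: Measure 3 17–8.
Plan C–Proposal Green: Proposal Green 14–11.
Plan C vs Plan D: Plan C is ranked higher on 3+2 = 5 ballots, Plan D on 20. Plan D wins 20–5.
Plan C vs Proposal Red: Plan C wins 13–12.
Plan C vs Measure 3: Plan C preferred on 3+2+2 = 7 ballots; Measure 3 wins 18–7.
Proposal Green vs Plan D: Proposal Green is ranked higher on 3+2+4+2 = 11 ballots, Plan D on 14. Plan D wins 14–11.
Proposal Green vs Proposal Red: Proposal Red wins 15–10.
Proposal Green vs Measure 3: Proposal Green wins 14–11.
Plan D vs Proposal Red: Plan D preferred on 2+8+4+2 = 16 ballots; Plan D wins 16–9.
Plan D vs Measure 3: Measure 3 wins 15–10.
Proposal Red vs Measure 3: Proposal Red is ranked higher on 3+8+4+2 = 17 ballots, Measure 3 on 8. Proposal Red wins 17–8.
No option is unbeaten: Measure 4 loses to Plan D; Plan C loses to Measure 4; Proposal Green loses to Measure 4; Plan D loses to Measure 3; Proposal Red loses to Measure 4; Measure 3 loses to Proposal Green. In particular Measure 4 > Proposal Green > Measure 3 > Measure 4 is a majority cycle — no Condorcet winner exists.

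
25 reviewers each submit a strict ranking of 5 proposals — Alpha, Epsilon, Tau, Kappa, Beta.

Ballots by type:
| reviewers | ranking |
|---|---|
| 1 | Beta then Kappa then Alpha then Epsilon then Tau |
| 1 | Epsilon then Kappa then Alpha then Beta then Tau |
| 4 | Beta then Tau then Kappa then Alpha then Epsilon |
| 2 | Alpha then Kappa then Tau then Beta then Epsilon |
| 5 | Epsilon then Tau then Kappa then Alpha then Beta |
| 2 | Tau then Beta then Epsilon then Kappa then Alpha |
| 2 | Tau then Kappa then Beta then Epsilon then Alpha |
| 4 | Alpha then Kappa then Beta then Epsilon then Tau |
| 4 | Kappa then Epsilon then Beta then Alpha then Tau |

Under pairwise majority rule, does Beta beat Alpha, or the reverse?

Beta

Ballots ranking Beta above Alpha: 1 + 4 + 2 + 2 + 4 = 13.
Ballots ranking Alpha above Beta: 25 − 13 = 12.
Beta wins the head-to-head 13–12.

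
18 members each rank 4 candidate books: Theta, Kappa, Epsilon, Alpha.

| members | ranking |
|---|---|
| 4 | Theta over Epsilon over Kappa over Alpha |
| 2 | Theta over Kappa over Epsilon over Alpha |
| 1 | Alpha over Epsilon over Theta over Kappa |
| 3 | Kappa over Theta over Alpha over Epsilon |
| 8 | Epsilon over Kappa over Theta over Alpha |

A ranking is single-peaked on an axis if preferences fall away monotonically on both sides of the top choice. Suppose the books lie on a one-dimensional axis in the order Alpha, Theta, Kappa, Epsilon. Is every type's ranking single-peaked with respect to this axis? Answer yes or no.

Axis positions: Alpha=1, Theta=2, Kappa=3, Epsilon=4.
Type 1: ranking walks positions 2-4-3-1; Epsilon is ranked above Kappa even though Kappa lies between Epsilon and the peak Theta on the axis — preferences dip and rise again. Not single-peaked.
Type 2 (peak Theta at position 2): ranking walks positions 2-3-4-1, expanding outward from the peak — single-peaked.
Type 3: ranking walks positions 1-4-2-3; Epsilon is ranked above Theta even though Theta lies between Epsilon and the peak Alpha on the axis — preferences dip and rise again. Not single-peaked.
Type 4 (peak Kappa at position 3): ranking walks positions 3-2-1-4, expanding outward from the peak — single-peaked.
Type 5 (peak Epsilon at position 4): ranking walks positions 4-3-2-1, expanding outward from the peak — single-peaked.
Type 1 violates single-peakedness, so the profile is not single-peaked on this axis.

no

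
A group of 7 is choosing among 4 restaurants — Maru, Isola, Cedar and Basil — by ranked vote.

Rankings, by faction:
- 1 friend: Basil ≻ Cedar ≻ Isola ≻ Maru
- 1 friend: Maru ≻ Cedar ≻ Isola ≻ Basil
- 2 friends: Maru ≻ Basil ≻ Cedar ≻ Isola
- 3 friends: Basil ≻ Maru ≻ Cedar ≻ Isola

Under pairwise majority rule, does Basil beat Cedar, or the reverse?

Basil

Ballots ranking Basil above Cedar: 1 + 2 + 3 = 6.
Ballots ranking Cedar above Basil: 7 − 6 = 1.
Basil wins the head-to-head 6–1.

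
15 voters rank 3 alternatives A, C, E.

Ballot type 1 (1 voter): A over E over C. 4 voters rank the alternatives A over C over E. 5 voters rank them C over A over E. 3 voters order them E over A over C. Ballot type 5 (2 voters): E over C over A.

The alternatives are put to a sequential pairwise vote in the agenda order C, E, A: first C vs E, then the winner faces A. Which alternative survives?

Round 1: C vs E — 9–6, C advances.
Round 2: C vs A — 7–8, A advances.
A survives the agenda.

A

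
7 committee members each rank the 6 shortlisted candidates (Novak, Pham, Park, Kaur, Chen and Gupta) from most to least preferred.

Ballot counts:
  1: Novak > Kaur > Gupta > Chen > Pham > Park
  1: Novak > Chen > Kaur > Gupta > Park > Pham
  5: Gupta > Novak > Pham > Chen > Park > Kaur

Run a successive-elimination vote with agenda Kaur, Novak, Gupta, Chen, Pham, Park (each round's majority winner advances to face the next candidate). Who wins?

Gupta

Round 1: Kaur vs Novak — 0–7, Novak advances.
Round 2: Novak vs Gupta — 2–5, Gupta advances.
Round 3: Gupta vs Chen — 6–1, Gupta advances.
Round 4: Gupta vs Pham — 7–0, Gupta advances.
Round 5: Gupta vs Park — 7–0, Gupta advances.
Gupta survives the agenda.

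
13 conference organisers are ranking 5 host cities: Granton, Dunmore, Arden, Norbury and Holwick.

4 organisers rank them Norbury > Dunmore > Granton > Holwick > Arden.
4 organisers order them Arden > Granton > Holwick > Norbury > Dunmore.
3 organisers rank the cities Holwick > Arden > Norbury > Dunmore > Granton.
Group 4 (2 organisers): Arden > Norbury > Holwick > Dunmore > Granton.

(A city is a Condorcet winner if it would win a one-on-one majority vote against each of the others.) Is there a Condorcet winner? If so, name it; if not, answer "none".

none

Pairwise majorities:
Granton vs Dunmore: Granton is ranked higher on 4 ballots, Dunmore on 9. Dunmore wins 9–4.
Granton vs Arden: 4 to 9, Arden.
Granton vs Norbury: Granton is ranked higher on 4 ballots, Norbury on 9. Norbury wins 9–4.
Granton vs Holwick: Granton is ranked higher on 4+4 = 8 ballots, Holwick on 5. Granton wins 8–5.
Dunmore vs Arden: 4 for Dunmore, 9 for Arden — Arden by 9–4.
Dunmore vs Norbury: 0 to 13, Norbury.
Dunmore vs Holwick: 4 for Dunmore, 9 for Holwick — Holwick by 9–4.
Arden vs Norbury: Arden is ranked higher on 4+3+2 = 9 ballots, Norbury on 4. Arden wins 9–4.
Arden vs Holwick: 6 to 7, Holwick.
Norbury vs Holwick: 6 to 7, Holwick.
No city is unbeaten: Granton loses to Dunmore; Dunmore loses to Arden; Arden loses to Holwick; Norbury loses to Arden; Holwick loses to Granton. In particular Granton > Holwick > Dunmore > Granton is a majority cycle — no Condorcet winner exists.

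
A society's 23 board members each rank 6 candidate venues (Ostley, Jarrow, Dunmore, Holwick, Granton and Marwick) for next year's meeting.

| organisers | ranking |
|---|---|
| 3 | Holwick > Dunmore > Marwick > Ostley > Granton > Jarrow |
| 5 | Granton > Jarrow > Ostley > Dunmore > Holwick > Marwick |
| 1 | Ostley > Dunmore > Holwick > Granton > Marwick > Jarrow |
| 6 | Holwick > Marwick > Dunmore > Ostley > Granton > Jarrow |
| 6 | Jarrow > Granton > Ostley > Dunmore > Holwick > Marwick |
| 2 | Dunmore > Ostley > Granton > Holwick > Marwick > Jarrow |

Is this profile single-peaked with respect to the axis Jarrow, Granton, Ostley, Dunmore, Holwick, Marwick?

yes

Axis positions: Jarrow=1, Granton=2, Ostley=3, Dunmore=4, Holwick=5, Marwick=6.
Cluster 1 (peak Holwick at position 5): ranking walks positions 5-4-6-3-2-1, expanding outward from the peak — single-peaked.
Cluster 2 (peak Granton at position 2): ranking walks positions 2-1-3-4-5-6, expanding outward from the peak — single-peaked.
Cluster 3 (peak Ostley at position 3): ranking walks positions 3-4-5-2-6-1, expanding outward from the peak — single-peaked.
Cluster 4 (peak Holwick at position 5): ranking walks positions 5-6-4-3-2-1, expanding outward from the peak — single-peaked.
Cluster 5 (peak Jarrow at position 1): ranking walks positions 1-2-3-4-5-6, expanding outward from the peak — single-peaked.
Cluster 6 (peak Dunmore at position 4): ranking walks positions 4-3-2-5-6-1, expanding outward from the peak — single-peaked.
Every ranking is single-peaked on this axis.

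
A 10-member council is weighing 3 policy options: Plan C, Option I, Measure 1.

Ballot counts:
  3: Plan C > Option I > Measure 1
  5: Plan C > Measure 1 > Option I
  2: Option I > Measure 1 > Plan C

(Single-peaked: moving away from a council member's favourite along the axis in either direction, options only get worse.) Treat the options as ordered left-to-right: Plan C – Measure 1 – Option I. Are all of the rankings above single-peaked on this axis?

no

Axis positions: Plan C=1, Measure 1=2, Option I=3.
Group 1: ranking walks positions 1-3-2; Option I is ranked above Measure 1 even though Measure 1 lies between Option I and the peak Plan C on the axis — preferences dip and rise again. Not single-peaked.
Group 2 (peak Plan C at position 1): ranking walks positions 1-2-3, expanding outward from the peak — single-peaked.
Group 3 (peak Option I at position 3): ranking walks positions 3-2-1, expanding outward from the peak — single-peaked.
Group 1 violates single-peakedness, so the profile is not single-peaked on this axis.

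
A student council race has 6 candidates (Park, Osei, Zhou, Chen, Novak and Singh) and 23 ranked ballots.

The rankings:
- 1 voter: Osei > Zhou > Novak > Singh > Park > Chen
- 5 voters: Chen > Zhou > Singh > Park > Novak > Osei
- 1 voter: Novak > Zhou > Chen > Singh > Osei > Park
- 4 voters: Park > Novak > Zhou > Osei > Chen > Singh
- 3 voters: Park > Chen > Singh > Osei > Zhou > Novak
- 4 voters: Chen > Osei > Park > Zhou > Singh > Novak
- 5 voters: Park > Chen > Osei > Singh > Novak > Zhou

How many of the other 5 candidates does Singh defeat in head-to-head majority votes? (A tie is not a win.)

Singh against each rival (23 voters):
Singh vs Park: Singh is ranked higher on 1+5+1 = 7 ballots, Park on 16. Park wins 16–7.
Singh vs Osei: 5+1+3 = 9 for Singh, 14 for Osei — Osei by 14–9.
Singh vs Zhou: 3+5 = 8 for Singh, 15 for Zhou — Zhou by 15–8.
Singh vs Chen: Chen, 22–1.
Singh vs Novak: Singh, 17–6.
Singh beats Novak; loses to Park, Osei, Zhou, Chen — 1 pairwise win.

1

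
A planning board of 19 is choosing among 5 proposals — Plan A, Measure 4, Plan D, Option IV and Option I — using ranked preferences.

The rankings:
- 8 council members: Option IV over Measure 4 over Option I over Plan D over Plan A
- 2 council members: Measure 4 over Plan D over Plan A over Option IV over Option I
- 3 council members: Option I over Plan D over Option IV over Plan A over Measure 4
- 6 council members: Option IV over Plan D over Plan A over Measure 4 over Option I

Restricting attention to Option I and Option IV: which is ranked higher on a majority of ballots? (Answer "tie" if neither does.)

Option IV

Ballots ranking Option I above Option IV: 3.
Ballots ranking Option IV above Option I: 19 − 3 = 16.
Option IV wins the head-to-head 16–3.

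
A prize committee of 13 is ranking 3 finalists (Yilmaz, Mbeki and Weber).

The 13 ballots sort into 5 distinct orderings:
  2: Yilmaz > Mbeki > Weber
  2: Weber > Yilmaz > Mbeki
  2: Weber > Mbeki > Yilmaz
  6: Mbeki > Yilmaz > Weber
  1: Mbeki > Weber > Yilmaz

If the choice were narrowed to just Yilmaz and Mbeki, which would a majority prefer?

Ballots ranking Yilmaz above Mbeki: 2 + 2 = 4.
Ballots ranking Mbeki above Yilmaz: 13 − 4 = 9.
Mbeki wins the head-to-head 9–4.

Mbeki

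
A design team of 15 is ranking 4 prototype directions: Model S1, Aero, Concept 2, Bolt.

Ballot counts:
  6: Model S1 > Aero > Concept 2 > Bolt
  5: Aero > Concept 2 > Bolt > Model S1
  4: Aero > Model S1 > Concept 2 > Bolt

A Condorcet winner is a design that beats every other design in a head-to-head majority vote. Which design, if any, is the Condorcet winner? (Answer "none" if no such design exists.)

Pairwise majorities:
Model S1 vs Aero: Aero, 9–6.
Model S1 vs Concept 2: 6+4 = 10 for Model S1, 5 for Concept 2 — Model S1 by 10–5.
Model S1 vs Bolt: 6+4 = 10 for Model S1, 5 for Bolt — Model S1 by 10–5.
Aero vs Concept 2: Aero wins 15–0.
Aero vs Bolt: Aero, 15–0.
Concept 2 vs Bolt: Concept 2 preferred on 6+5+4 = 15 ballots; Concept 2 wins 15–0.
Aero defeats every rival head-to-head and is the Condorcet winner.

Aero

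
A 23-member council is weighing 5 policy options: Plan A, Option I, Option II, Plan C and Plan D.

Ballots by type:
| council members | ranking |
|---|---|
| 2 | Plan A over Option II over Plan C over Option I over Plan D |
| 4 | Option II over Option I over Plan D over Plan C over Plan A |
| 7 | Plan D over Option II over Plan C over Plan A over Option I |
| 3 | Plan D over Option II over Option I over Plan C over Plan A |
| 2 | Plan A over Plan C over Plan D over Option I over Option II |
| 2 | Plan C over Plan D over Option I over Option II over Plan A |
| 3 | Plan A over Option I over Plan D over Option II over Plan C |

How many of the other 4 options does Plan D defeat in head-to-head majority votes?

Plan D against each rival (23 council members):
Plan D vs Plan A: Plan D is ranked higher on 4+7+3+2 = 16 ballots, Plan A on 7. Plan D wins 16–7.
Plan D vs Option I: Plan D, 14–9.
Plan D–Option II: Plan D 17–6.
Plan D vs Plan C: 4+7+3+3 = 17 for Plan D, 6 for Plan C — Plan D by 17–6.
Plan D beats Plan A, Option I, Option II, Plan C — 4 pairwise wins.

4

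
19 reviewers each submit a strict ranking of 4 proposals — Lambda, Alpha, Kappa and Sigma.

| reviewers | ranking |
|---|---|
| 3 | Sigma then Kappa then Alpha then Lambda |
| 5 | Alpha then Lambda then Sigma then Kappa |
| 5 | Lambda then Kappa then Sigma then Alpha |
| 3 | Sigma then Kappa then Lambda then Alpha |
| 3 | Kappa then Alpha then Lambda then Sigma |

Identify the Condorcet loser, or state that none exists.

none

Pairwise majorities:
Lambda–Alpha: Alpha 11–8.
Lambda vs Kappa: Lambda preferred on 5+5 = 10 ballots; Lambda wins 10–9.
Lambda vs Sigma: Lambda, 13–6.
Alpha–Kappa: Kappa 14–5.
Alpha vs Sigma: Sigma wins 11–8.
Kappa vs Sigma: 8 to 11, Sigma.
Every project wins at least one matchup (Lambda beats Kappa; Alpha beats Lambda; Kappa beats Alpha; Sigma beats Alpha), so there is no Condorcet loser.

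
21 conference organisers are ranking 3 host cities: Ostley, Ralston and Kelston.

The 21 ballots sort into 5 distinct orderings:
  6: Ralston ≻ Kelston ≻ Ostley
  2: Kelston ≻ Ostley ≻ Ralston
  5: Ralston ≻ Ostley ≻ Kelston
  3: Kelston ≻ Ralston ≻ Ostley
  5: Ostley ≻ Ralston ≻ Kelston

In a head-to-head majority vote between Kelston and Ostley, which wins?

Kelston

Ballots ranking Kelston above Ostley: 6 + 2 + 3 = 11.
Ballots ranking Ostley above Kelston: 21 − 11 = 10.
Kelston wins the head-to-head 11–10.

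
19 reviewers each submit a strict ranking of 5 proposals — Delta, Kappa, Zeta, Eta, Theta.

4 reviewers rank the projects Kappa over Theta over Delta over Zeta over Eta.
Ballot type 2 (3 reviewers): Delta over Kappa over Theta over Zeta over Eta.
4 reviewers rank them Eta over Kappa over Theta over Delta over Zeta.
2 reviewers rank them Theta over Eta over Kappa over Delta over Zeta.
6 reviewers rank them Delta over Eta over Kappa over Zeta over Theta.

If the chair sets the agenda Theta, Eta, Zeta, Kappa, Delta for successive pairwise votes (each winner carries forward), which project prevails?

Delta

Round 1: Theta vs Eta — 9–10, Eta advances.
Round 2: Eta vs Zeta — 12–7, Eta advances.
Round 3: Eta vs Kappa — 12–7, Eta advances.
Round 4: Eta vs Delta — 6–13, Delta advances.
Delta survives the agenda.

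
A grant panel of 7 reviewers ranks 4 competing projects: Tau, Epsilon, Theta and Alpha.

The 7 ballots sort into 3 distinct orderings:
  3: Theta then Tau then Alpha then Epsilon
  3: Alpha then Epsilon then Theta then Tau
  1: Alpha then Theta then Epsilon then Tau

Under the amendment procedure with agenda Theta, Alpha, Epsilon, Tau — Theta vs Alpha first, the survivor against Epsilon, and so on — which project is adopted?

Round 1: Theta vs Alpha — 3–4, Alpha advances.
Round 2: Alpha vs Epsilon — 7–0, Alpha advances.
Round 3: Alpha vs Tau — 4–3, Alpha advances.
Alpha survives the agenda.

Alpha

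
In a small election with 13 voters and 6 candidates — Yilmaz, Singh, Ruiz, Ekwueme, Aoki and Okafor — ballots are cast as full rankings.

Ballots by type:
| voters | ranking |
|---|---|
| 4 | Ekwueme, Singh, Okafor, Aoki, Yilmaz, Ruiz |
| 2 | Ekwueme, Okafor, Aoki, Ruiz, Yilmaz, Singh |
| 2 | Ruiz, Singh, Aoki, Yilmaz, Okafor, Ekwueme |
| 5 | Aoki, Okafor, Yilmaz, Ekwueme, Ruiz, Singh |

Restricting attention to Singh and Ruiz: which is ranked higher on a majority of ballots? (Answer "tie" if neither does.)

Ruiz

Ballots ranking Singh above Ruiz: 4.
Ballots ranking Ruiz above Singh: 13 − 4 = 9.
Ruiz wins the head-to-head 9–4.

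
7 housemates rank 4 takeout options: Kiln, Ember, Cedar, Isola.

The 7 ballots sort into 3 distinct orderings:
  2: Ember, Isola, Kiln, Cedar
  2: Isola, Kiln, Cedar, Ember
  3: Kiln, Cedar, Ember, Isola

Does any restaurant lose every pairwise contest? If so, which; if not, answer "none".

Head-to-head results (7 friends):
Kiln vs Ember: Kiln is ranked higher on 2+3 = 5 ballots, Ember on 2. Kiln wins 5–2.
Kiln vs Cedar: Kiln preferred on 2+2+3 = 7 ballots; Kiln wins 7–0.
Kiln vs Isola: Kiln preferred on 3 ballots; Isola wins 4–3.
Ember vs Cedar: 2 for Ember, 5 for Cedar — Cedar by 5–2.
Ember vs Isola: Ember wins 5–2.
Cedar vs Isola: 3 for Cedar, 4 for Isola — Isola by 4–3.
Each restaurant has at least one pairwise win (Kiln beats Ember; Ember beats Isola; Cedar beats Ember; Isola beats Kiln) — no Condorcet loser.

none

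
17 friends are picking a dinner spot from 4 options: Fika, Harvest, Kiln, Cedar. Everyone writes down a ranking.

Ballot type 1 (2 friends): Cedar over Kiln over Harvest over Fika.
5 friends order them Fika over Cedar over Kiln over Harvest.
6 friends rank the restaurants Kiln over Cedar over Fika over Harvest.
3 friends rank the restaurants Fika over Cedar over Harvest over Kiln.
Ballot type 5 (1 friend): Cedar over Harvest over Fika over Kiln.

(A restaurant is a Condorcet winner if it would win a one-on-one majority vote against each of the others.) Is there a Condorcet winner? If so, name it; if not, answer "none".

Head-to-head results (17 friends):
Fika–Harvest: Fika 14–3.
Fika vs Kiln: Fika wins 9–8.
Fika vs Cedar: Cedar wins 9–8.
Harvest vs Kiln: Kiln, 13–4.
Harvest vs Cedar: Cedar, 17–0.
Kiln vs Cedar: Cedar wins 11–6.
Cedar beats each of Fika, Harvest, Kiln — Cedar is the Condorcet winner.

Cedar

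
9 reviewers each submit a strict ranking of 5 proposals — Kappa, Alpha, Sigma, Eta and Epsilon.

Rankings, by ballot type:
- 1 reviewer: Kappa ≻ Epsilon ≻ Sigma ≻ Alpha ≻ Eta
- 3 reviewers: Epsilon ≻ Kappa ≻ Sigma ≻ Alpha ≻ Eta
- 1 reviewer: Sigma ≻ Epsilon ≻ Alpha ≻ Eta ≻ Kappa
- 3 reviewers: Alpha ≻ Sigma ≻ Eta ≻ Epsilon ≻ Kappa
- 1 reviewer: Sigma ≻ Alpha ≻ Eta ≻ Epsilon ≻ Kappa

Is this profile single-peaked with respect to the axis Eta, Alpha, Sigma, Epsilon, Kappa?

yes

Axis positions: Eta=1, Alpha=2, Sigma=3, Epsilon=4, Kappa=5.
Ballot type 1 (peak Kappa at position 5): ranking walks positions 5-4-3-2-1, expanding outward from the peak — single-peaked.
Ballot type 2 (peak Epsilon at position 4): ranking walks positions 4-5-3-2-1, expanding outward from the peak — single-peaked.
Ballot type 3 (peak Sigma at position 3): ranking walks positions 3-4-2-1-5, expanding outward from the peak — single-peaked.
Ballot type 4 (peak Alpha at position 2): ranking walks positions 2-3-1-4-5, expanding outward from the peak — single-peaked.
Ballot type 5 (peak Sigma at position 3): ranking walks positions 3-2-1-4-5, expanding outward from the peak — single-peaked.
Every ranking is single-peaked on this axis.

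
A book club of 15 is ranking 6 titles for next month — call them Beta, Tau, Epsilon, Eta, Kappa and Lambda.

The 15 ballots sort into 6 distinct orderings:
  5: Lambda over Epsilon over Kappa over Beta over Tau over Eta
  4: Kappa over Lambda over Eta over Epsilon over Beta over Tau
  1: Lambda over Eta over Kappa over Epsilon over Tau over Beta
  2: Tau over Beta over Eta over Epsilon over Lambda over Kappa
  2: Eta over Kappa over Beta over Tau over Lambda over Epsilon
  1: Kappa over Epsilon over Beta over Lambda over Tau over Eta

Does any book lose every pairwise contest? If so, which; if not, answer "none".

Head-to-head results (15 members):
Beta vs Tau: Beta is ranked higher on 5+4+2+1 = 12 ballots, Tau on 3. Beta wins 12–3.
Beta vs Epsilon: Epsilon wins 11–4.
Beta vs Eta: 8 to 7, Beta.
Beta vs Kappa: Beta preferred on 2 ballots; Kappa wins 13–2.
Beta vs Lambda: Lambda, 10–5.
Tau vs Epsilon: Epsilon wins 11–4.
Tau vs Eta: Tau is ranked higher on 5+2+1 = 8 ballots, Eta on 7. Tau wins 8–7.
Tau vs Kappa: Kappa, 13–2.
Tau vs Lambda: Lambda wins 11–4.
Epsilon–Eta: Eta 9–6.
Epsilon–Kappa: Kappa 8–7.
Epsilon vs Lambda: Epsilon is ranked higher on 2+1 = 3 ballots, Lambda on 12. Lambda wins 12–3.
Eta–Kappa: Kappa 10–5.
Eta vs Lambda: Lambda, 11–4.
Kappa vs Lambda: Lambda, 8–7.
Every book wins at least one matchup (Beta beats Tau; Tau beats Eta; Epsilon beats Beta; Eta beats Epsilon; Kappa beats Beta; Lambda beats Beta), so there is no Condorcet loser.

none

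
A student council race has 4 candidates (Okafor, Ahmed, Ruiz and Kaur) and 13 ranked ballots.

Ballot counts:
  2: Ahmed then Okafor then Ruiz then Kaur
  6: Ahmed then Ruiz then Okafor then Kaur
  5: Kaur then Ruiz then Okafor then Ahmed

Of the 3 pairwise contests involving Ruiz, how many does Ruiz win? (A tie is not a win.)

2

Ruiz against each rival (13 voters):
Ruiz vs Okafor: 6+5 = 11 for Ruiz, 2 for Okafor — Ruiz by 11–2.
Ruiz vs Ahmed: 5 to 8, Ahmed.
Ruiz vs Kaur: 2+6 = 8 for Ruiz, 5 for Kaur — Ruiz by 8–5.
Ruiz beats Okafor, Kaur; loses to Ahmed — 2 pairwise wins.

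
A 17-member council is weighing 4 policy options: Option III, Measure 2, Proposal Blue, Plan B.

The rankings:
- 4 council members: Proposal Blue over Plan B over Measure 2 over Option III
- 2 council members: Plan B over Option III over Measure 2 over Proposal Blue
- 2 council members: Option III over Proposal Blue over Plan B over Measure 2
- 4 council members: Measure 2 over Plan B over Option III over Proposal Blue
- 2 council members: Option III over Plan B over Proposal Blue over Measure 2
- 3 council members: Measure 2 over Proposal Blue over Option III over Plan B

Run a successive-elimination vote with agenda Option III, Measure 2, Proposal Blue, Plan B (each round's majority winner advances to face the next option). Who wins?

Plan B

Round 1: Option III vs Measure 2 — 6–11, Measure 2 advances.
Round 2: Measure 2 vs Proposal Blue — 9–8, Measure 2 advances.
Round 3: Measure 2 vs Plan B — 7–10, Plan B advances.
Plan B survives the agenda.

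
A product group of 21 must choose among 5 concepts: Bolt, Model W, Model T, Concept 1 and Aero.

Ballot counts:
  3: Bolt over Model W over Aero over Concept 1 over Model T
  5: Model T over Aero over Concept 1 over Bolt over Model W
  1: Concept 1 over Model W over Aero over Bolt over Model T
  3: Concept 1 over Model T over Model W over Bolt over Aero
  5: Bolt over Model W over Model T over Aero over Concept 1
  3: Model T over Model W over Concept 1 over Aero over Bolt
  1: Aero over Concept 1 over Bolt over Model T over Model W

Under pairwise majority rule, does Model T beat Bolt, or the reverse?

Ballots ranking Model T above Bolt: 5 + 3 + 3 = 11.
Ballots ranking Bolt above Model T: 21 − 11 = 10.
Model T wins the head-to-head 11–10.

Model T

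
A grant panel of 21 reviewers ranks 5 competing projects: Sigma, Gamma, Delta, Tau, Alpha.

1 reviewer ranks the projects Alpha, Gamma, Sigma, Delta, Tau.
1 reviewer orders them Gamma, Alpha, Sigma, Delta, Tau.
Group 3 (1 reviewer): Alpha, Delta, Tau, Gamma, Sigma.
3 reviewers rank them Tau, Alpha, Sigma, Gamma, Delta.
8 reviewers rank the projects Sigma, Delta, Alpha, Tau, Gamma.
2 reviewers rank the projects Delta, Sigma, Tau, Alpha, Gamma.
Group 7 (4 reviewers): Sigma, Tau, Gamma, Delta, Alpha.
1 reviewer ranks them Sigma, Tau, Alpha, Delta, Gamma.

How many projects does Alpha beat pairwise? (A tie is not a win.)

Alpha against each rival (21 reviewers):
Alpha vs Sigma: Sigma, 15–6.
Alpha vs Gamma: Alpha is ranked higher on 1+1+3+8+2+1 = 16 ballots, Gamma on 5. Alpha wins 16–5.
Alpha–Delta: Delta 14–7.
Alpha vs Tau: Alpha wins 11–10.
Alpha beats Gamma, Tau; loses to Sigma, Delta — 2 pairwise wins.

2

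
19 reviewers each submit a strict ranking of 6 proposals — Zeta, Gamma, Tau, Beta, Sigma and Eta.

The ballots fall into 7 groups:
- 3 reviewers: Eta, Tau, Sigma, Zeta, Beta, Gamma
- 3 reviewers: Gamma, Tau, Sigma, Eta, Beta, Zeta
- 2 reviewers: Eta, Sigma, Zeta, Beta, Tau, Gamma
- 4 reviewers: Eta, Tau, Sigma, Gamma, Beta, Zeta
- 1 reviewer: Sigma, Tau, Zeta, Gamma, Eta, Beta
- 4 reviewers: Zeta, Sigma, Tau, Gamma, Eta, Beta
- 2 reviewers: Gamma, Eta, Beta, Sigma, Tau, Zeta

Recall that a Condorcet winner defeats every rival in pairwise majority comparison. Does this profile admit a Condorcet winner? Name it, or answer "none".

none

Pairwise majorities:
Zeta vs Gamma: Zeta, 10–9.
Zeta vs Tau: Tau, 13–6.
Zeta vs Beta: Zeta, 10–9.
Zeta–Sigma: Sigma 15–4.
Zeta vs Eta: Zeta is ranked higher on 1+4 = 5 ballots, Eta on 14. Eta wins 14–5.
Gamma vs Tau: 5 to 14, Tau.
Gamma vs Beta: Gamma preferred on 3+4+1+4+2 = 14 ballots; Gamma wins 14–5.
Gamma vs Sigma: Sigma, 14–5.
Gamma vs Eta: Gamma, 10–9.
Tau vs Beta: Tau wins 15–4.
Tau–Sigma: Tau 10–9.
Tau vs Eta: Eta wins 11–8.
Beta vs Sigma: Beta is ranked higher on 2 ballots, Sigma on 17. Sigma wins 17–2.
Beta vs Eta: Eta wins 19–0.
Sigma vs Eta: 8 to 11, Eta.
Each project drops at least one matchup (Zeta loses to Tau; Gamma loses to Zeta; Tau loses to Eta; Beta loses to Zeta; Sigma loses to Tau; Eta loses to Gamma); the cycle Zeta beats Gamma beats Eta beats Zeta rules out a Condorcet winner.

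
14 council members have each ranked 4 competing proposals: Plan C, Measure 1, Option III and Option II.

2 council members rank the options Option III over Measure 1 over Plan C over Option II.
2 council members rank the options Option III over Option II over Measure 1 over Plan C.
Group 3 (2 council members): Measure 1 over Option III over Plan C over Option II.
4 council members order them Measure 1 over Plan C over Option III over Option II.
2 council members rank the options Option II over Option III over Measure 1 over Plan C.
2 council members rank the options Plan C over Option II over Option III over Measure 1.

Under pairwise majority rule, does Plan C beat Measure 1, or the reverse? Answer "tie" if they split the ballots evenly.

Ballots ranking Plan C above Measure 1: 2.
Ballots ranking Measure 1 above Plan C: 14 − 2 = 12.
Measure 1 wins the head-to-head 12–2.

Measure 1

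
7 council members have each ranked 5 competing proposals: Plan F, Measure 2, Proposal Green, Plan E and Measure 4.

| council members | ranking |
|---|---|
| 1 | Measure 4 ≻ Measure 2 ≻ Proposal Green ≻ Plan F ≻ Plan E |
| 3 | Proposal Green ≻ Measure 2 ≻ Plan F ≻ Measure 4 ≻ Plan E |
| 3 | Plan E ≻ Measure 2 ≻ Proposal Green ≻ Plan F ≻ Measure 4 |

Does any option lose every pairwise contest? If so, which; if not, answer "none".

Head-to-head results (7 council members):
Plan F vs Measure 2: Plan F preferred on 0 ballots; Measure 2 wins 7–0.
Plan F vs Proposal Green: 0 for Plan F, 7 for Proposal Green — Proposal Green by 7–0.
Plan F vs Plan E: Plan F, 4–3.
Plan F vs Measure 4: 6 to 1, Plan F.
Measure 2 vs Proposal Green: Measure 2 is ranked higher on 1+3 = 4 ballots, Proposal Green on 3. Measure 2 wins 4–3.
Measure 2 vs Plan E: Measure 2 preferred on 1+3 = 4 ballots; Measure 2 wins 4–3.
Measure 2 vs Measure 4: Measure 2 wins 6–1.
Proposal Green vs Plan E: Proposal Green, 4–3.
Proposal Green vs Measure 4: Proposal Green preferred on 3+3 = 6 ballots; Proposal Green wins 6–1.
Plan E vs Measure 4: Measure 4 wins 4–3.
Plan E is beaten in every head-to-head and is the Condorcet loser.

Plan E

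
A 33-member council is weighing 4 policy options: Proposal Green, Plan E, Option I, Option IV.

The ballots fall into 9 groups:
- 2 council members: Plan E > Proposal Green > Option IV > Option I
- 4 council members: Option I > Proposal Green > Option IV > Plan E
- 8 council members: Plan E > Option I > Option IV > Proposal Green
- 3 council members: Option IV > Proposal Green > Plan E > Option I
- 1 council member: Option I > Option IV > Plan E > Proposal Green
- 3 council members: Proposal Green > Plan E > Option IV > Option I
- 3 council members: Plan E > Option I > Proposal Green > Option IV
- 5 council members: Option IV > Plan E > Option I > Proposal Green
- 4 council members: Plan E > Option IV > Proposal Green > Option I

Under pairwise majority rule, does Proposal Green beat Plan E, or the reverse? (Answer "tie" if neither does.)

Plan E

Ballots ranking Proposal Green above Plan E: 4 + 3 + 3 = 10.
Ballots ranking Plan E above Proposal Green: 33 − 10 = 23.
Plan E wins the head-to-head 23–10.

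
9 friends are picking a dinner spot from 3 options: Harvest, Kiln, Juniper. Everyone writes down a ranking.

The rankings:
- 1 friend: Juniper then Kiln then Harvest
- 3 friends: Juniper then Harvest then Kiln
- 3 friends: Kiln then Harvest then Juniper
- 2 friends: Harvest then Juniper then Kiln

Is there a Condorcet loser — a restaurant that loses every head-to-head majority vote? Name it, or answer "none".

Pairwise majorities:
Harvest–Kiln: Harvest 5–4.
Harvest–Juniper: Harvest 5–4.
Kiln–Juniper: Juniper 6–3.
Kiln loses to every other restaurant — it is the Condorcet loser.

Kiln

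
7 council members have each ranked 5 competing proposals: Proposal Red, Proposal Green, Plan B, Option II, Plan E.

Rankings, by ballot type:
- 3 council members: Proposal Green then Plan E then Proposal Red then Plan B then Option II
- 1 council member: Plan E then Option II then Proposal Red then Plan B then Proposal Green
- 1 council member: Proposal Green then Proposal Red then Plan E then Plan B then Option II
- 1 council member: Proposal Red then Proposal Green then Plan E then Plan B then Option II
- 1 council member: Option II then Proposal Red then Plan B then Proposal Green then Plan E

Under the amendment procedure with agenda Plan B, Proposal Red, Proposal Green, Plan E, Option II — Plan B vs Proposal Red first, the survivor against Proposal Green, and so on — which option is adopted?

Round 1: Plan B vs Proposal Red — 0–7, Proposal Red advances.
Round 2: Proposal Red vs Proposal Green — 3–4, Proposal Green advances.
Round 3: Proposal Green vs Plan E — 6–1, Proposal Green advances.
Round 4: Proposal Green vs Option II — 5–2, Proposal Green advances.
The agenda winner is Proposal Green.

Proposal Green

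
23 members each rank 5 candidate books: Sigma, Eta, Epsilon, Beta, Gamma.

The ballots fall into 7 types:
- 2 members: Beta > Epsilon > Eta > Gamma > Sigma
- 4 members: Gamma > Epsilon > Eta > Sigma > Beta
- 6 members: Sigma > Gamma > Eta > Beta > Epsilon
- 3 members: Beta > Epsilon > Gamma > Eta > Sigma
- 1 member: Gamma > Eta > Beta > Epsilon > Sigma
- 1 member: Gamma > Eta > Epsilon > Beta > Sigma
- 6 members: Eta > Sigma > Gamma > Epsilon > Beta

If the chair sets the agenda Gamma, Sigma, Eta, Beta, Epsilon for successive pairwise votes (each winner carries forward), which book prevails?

Eta

Round 1: Gamma vs Sigma — 11–12, Sigma advances.
Round 2: Sigma vs Eta — 6–17, Eta advances.
Round 3: Eta vs Beta — 18–5, Eta advances.
Round 4: Eta vs Epsilon — 14–9, Eta advances.
Eta survives the agenda.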